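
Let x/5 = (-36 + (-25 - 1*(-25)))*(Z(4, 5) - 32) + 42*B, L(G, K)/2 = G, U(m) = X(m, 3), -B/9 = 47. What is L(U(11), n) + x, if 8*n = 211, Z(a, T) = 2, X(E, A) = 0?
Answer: -83430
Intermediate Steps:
B = -423 (B = -9*47 = -423)
U(m) = 0
n = 211/8 (n = (⅛)*211 = 211/8 ≈ 26.375)
L(G, K) = 2*G
x = -83430 (x = 5*((-36 + (-25 - 1*(-25)))*(2 - 32) + 42*(-423)) = 5*((-36 + (-25 + 25))*(-30) - 17766) = 5*((-36 + 0)*(-30) - 17766) = 5*(-36*(-30) - 17766) = 5*(1080 - 17766) = 5*(-16686) = -83430)
L(U(11), n) + x = 2*0 - 83430 = 0 - 83430 = -83430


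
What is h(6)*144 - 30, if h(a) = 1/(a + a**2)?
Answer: -186/7 ≈ -26.571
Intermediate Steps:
h(6)*144 - 30 = (1/(6*(1 + 6)))*144 - 30 = ((1/6)/7)*144 - 30 = ((1/6)*(1/7))*144 - 30 = (1/42)*144 - 30 = 24/7 - 30 = -186/7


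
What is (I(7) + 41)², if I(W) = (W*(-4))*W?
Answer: 24025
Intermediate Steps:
I(W) = -4*W² (I(W) = (-4*W)*W = -4*W²)
(I(7) + 41)² = (-4*7² + 41)² = (-4*49 + 41)² = (-196 + 41)² = (-155)² = 24025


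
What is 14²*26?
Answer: 5096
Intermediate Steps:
14²*26 = 196*26 = 5096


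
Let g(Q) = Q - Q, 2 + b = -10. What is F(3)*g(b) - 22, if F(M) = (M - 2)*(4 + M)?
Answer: -22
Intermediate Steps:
b = -12 (b = -2 - 10 = -12)
g(Q) = 0
F(M) = (-2 + M)*(4 + M)
F(3)*g(b) - 22 = (-8 + 3² + 2*3)*0 - 22 = (-8 + 9 + 6)*0 - 22 = 7*0 - 22 = 0 - 22 = -22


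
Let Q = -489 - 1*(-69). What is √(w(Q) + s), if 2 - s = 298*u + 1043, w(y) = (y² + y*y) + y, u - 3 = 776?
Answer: √119197 ≈ 345.25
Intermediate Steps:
u = 779 (u = 3 + 776 = 779)
Q = -420 (Q = -489 + 69 = -420)
w(y) = y + 2*y² (w(y) = (y² + y²) + y = 2*y² + y = y + 2*y²)
s = -233183 (s = 2 - (298*779 + 1043) = 2 - (232142 + 1043) = 2 - 1*233185 = 2 - 233185 = -233183)
√(w(Q) + s) = √(-420*(1 + 2*(-420)) - 233183) = √(-420*(1 - 840) - 233183) = √(-420*(-839) - 233183) = √(352380 - 233183) = √119197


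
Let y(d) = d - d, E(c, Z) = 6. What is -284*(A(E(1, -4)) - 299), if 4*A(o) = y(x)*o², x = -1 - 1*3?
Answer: 84916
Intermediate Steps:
x = -4 (x = -1 - 3 = -4)
y(d) = 0
A(o) = 0 (A(o) = (0*o²)/4 = (¼)*0 = 0)
-284*(A(E(1, -4)) - 299) = -284*(0 - 299) = -284*(-299) = 84916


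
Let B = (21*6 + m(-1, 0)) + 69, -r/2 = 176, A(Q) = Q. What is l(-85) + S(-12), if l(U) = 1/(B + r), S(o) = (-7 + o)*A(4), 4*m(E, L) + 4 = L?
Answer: -12009/158 ≈ -76.006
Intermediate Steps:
m(E, L) = -1 + L/4
r = -352 (r = -2*176 = -352)
S(o) = -28 + 4*o (S(o) = (-7 + o)*4 = -28 + 4*o)
B = 194 (B = (21*6 + (-1 + (¼)*0)) + 69 = (126 + (-1 + 0)) + 69 = (126 - 1) + 69 = 125 + 69 = 194)
l(U) = -1/158 (l(U) = 1/(194 - 352) = 1/(-158) = -1/158)
l(-85) + S(-12) = -1/158 + (-28 + 4*(-12)) = -1/158 + (-28 - 48) = -1/158 - 76 = -12009/158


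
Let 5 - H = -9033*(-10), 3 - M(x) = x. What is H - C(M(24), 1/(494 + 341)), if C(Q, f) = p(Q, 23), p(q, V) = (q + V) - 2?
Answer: -90325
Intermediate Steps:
M(x) = 3 - x
p(q, V) = -2 + V + q (p(q, V) = (V + q) - 2 = -2 + V + q)
C(Q, f) = 21 + Q (C(Q, f) = -2 + 23 + Q = 21 + Q)
H = -90325 (H = 5 - (-9033)*(-10) = 5 - 1*90330 = 5 - 90330 = -90325)
H - C(M(24), 1/(494 + 341)) = -90325 - (21 + (3 - 1*24)) = -90325 - (21 + (3 - 24)) = -90325 - (21 - 21) = -90325 - 1*0 = -90325 + 0 = -90325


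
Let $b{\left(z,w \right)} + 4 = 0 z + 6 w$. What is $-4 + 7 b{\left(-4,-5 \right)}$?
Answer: $-242$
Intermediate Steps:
$b{\left(z,w \right)} = -4 + 6 w$ ($b{\left(z,w \right)} = -4 + \left(0 z + 6 w\right) = -4 + \left(0 + 6 w\right) = -4 + 6 w$)
$-4 + 7 b{\left(-4,-5 \right)} = -4 + 7 \left(-4 + 6 \left(-5\right)\right) = -4 + 7 \left(-4 - 30\right) = -4 + 7 \left(-34\right) = -4 - 238 = -242$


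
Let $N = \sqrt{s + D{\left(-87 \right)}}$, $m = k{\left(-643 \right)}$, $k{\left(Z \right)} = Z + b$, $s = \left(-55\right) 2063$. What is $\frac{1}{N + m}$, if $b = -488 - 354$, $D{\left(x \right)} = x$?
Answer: $- \frac{1485}{2318777} - \frac{4 i \sqrt{7097}}{2318777} \approx -0.00064042 - 0.00014532 i$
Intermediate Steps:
$s = -113465$
$b = -842$ ($b = -488 - 354 = -842$)
$k{\left(Z \right)} = -842 + Z$ ($k{\left(Z \right)} = Z - 842 = -842 + Z$)
$m = -1485$ ($m = -842 - 643 = -1485$)
$N = 4 i \sqrt{7097}$ ($N = \sqrt{-113465 - 87} = \sqrt{-113552} = 4 i \sqrt{7097} \approx 336.97 i$)
$\frac{1}{N + m} = \frac{1}{4 i \sqrt{7097} - 1485} = \frac{1}{-1485 + 4 i \sqrt{7097}}$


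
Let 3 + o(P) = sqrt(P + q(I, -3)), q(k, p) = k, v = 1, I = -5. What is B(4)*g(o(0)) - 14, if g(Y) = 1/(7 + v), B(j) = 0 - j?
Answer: -29/2 ≈ -14.500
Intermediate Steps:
o(P) = -3 + sqrt(-5 + P) (o(P) = -3 + sqrt(P - 5) = -3 + sqrt(-5 + P))
B(j) = -j
g(Y) = 1/8 (g(Y) = 1/(7 + 1) = 1/8)
B(4)*g(o(0)) - 14 = -1*4*(1/8) - 14 = -4*1/8 - 14 = -1/2 - 14 = -29/2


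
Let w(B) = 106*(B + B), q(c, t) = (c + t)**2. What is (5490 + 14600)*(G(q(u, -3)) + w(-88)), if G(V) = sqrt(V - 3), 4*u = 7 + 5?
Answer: -374799040 + 20090*I*sqrt(3) ≈ -3.748e+8 + 34797.0*I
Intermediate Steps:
u = 3 (u = (7 + 5)/4 = (1/4)*12 = 3)
G(V) = sqrt(-3 + V)
w(B) = 212*B (w(B) = 106*(2*B) = 212*B)
(5490 + 14600)*(G(q(u, -3)) + w(-88)) = (5490 + 14600)*(sqrt(-3 + (3 - 3)**2) + 212*(-88)) = 20090*(sqrt(-3 + 0**2) - 18656) = 20090*(sqrt(-3 + 0) - 18656) = 20090*(sqrt(-3) - 18656) = 20090*(I*sqrt(3) - 18656) = 20090*(-18656 + I*sqrt(3)) = -374799040 + 20090*I*sqrt(3)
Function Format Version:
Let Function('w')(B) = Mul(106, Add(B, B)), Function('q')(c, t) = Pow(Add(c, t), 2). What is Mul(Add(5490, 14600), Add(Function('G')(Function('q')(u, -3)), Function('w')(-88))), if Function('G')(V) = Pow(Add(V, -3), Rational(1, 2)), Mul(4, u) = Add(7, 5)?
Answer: Add(-374799040, Mul(20090, I, Pow(3, Rational(1, 2)))) ≈ Add(-3.7480e+8, Mul(34797., I))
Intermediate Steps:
u = 3 (u = Mul(Rational(1, 4), Add(7, 5)) = Mul(Rational(1, 4), 12) = 3)
Function('G')(V) = Pow(Add(-3, V), Rational(1, 2))
Function('w')(B) = Mul(212, B) (Function('w')(B) = Mul(106, Mul(2, B)) = Mul(212, B))
Mul(Add(5490, 14600), Add(Function('G')(Function('q')(u, -3)), Function('w')(-88))) = Mul(Add(5490, 14600), Add(Pow(Add(-3, Pow(Add(3, -3), 2)), Rational(1, 2)), Mul(212, -88))) = Mul(20090, Add(Pow(Add(-3, Pow(0, 2)), Rational(1, 2)), -18656)) = Mul(20090, Add(Pow(Add(-3, 0), Rational(1, 2)), -18656)) = Mul(20090, Add(Pow(-3, Rational(1, 2)), -18656)) = Mul(20090, Add(Mul(I, Pow(3, Rational(1, 2))), -18656)) = Mul(20090, Add(-18656, Mul(I, Pow(3, Rational(1, 2))))) = Add(-374799040, Mul(20090, I, Pow(3, Rational(1, 2))))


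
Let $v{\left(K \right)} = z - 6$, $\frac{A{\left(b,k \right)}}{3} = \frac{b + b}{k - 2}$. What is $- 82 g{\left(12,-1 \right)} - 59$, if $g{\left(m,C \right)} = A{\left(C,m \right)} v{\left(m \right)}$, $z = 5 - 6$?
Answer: $- \frac{2017}{5} \approx -403.4$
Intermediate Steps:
$z = -1$ ($z = 5 - 6 = -1$)
$A{\left(b,k \right)} = \frac{6 b}{-2 + k}$ ($A{\left(b,k \right)} = 3 \frac{b + b}{k - 2} = 3 \frac{2 b}{-2 + k} = \frac{6 b}{-2 + k}$)
$v{\left(K \right)} = -7$ ($v{\left(K \right)} = -1 - 6 = -7$)
$g{\left(m,C \right)} = - \frac{42 C}{-2 + m}$ ($g{\left(m,C \right)} = \frac{6 C}{-2 + m} \left(-7\right) = - \frac{42 C}{-2 + m}$)
$- 82 g{\left(12,-1 \right)} - 59 = - 82 \left(\left(-42\right) \left(-1\right) \frac{1}{-2 + 12}\right) - 59 = - 82 \left(\left(-42\right) \left(-1\right) \frac{1}{10}\right) - 59 = \left(-82\right) \frac{21}{5} - 59 = - \frac{1722}{5} - 59 = - \frac{2017}{5}$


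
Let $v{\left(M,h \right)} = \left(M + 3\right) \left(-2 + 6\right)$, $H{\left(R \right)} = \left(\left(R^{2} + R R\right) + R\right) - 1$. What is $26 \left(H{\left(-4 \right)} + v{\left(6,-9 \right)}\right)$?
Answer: $1638$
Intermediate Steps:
$H{\left(R \right)} = -1 + R + 2 R^{2}$ ($H{\left(R \right)} = \left(\left(R^{2} + R^{2}\right) + R\right) - 1 = \left(2 R^{2} + R\right) - 1 = \left(R + 2 R^{2}\right) - 1 = -1 + R + 2 R^{2}$)
$v{\left(M,h \right)} = 12 + 4 M$ ($v{\left(M,h \right)} = \left(3 + M\right) 4 = 12 + 4 M$)
$26 \left(H{\left(-4 \right)} + v{\left(6,-9 \right)}\right) = 26 \left(\left(-1 - 4 + 2 \left(-4\right)^{2}\right) + \left(12 + 4 \cdot 6\right)\right) = 26 \left(\left(-1 - 4 + 2 \cdot 16\right) + \left(12 + 24\right)\right) = 26 \left(\left(-1 - 4 + 32\right) + 36\right) = 26 \left(27 + 36\right) = 26 \cdot 63 = 1638$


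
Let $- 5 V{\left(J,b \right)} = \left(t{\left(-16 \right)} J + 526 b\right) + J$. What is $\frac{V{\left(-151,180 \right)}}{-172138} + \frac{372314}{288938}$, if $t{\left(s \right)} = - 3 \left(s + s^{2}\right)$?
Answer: $\frac{189586648111}{124343023610} \approx 1.5247$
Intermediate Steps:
$t{\left(s \right)} = - 3 s - 3 s^{2}$
$V{\left(J,b \right)} = - \frac{526 b}{5} + \frac{719 J}{5}$ ($V{\left(J,b \right)} = - \frac{\left(\left(-3\right) \left(-16\right) \left(1 - 16\right) J + 526 b\right) + J}{5} = - \frac{\left(\left(-3\right) \left(-16\right) \left(-15\right) J + 526 b\right) + J}{5} = - \frac{\left(- 720 J + 526 b\right) + J}{5} = - \frac{- 719 J + 526 b}{5} = - \frac{526 b}{5} + \frac{719 J}{5}$)
$\frac{V{\left(-151,180 \right)}}{-172138} + \frac{372314}{288938} = \frac{\left(- \frac{526}{5}\right) 180 + \frac{719}{5} \left(-151\right)}{-172138} + \frac{372314}{288938} = \left(-18936 - \frac{108569}{5}\right) \left(- \frac{1}{172138}\right) + 372314 \cdot \frac{1}{288938} = \left(- \frac{203249}{5}\right) \left(- \frac{1}{172138}\right) + \frac{186157}{144469} = \frac{203249}{860690} + \frac{186157}{144469} = \frac{189586648111}{124343023610}$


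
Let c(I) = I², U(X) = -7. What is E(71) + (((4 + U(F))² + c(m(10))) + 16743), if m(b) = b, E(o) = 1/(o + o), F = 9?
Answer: 2392985/142 ≈ 16852.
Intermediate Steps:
E(o) = 1/(2*o)
E(71) + (((4 + U(F))² + c(m(10))) + 16743) = (½)/71 + (((4 - 7)² + 10²) + 16743) = (½)*(1/71) + (((-3)² + 100) + 16743) = 1/142 + ((9 + 100) + 16743) = 1/142 + (109 + 16743) = 1/142 + 16852 = 2392985/142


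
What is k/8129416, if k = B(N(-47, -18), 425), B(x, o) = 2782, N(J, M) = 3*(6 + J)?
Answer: 1391/4064708 ≈ 0.00034221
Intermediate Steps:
N(J, M) = 18 + 3*J
k = 2782
k/8129416 = 2782/8129416 = 2782*(1/8129416) = 1391/4064708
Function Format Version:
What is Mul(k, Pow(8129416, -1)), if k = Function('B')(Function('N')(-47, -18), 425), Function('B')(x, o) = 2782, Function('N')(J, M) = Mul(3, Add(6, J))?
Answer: Rational(1391, 4064708) ≈ 0.00034221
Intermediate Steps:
Function('N')(J, M) = Add(18, Mul(3, J))
k = 2782
Mul(k, Pow(8129416, -1)) = Mul(2782, Pow(8129416, -1)) = Mul(2782, Rational(1, 8129416)) = Rational(1391, 4064708)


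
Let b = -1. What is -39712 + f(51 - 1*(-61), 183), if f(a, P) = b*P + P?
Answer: -39712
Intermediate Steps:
f(a, P) = 0 (f(a, P) = -P + P = 0)
-39712 + f(51 - 1*(-61), 183) = -39712 + 0 = -39712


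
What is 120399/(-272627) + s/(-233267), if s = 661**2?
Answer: -147201575000/63594882409 ≈ -2.3147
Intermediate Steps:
s = 436921
120399/(-272627) + s/(-233267) = 120399/(-272627) + 436921/(-233267) = 120399*(-1/272627) + 436921*(-1/233267) = -120399/272627 - 436921/233267 = -147201575000/63594882409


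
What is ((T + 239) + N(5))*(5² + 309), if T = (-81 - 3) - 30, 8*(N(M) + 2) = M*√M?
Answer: 41082 + 835*√5/4 ≈ 41549.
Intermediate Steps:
N(M) = -2 + M^(3/2)/8 (N(M) = -2 + (M*√M)/8 = -2 + M^(3/2)/8)
T = -114 (T = -84 - 30 = -114)
((T + 239) + N(5))*(5² + 309) = ((-114 + 239) + (-2 + 5^(3/2)/8))*(5² + 309) = (125 + (-2 + (5*√5)/8))*(25 + 309) = (125 + (-2 + 5*√5/8))*334 = (123 + 5*√5/8)*334 = 41082 + 835*√5/4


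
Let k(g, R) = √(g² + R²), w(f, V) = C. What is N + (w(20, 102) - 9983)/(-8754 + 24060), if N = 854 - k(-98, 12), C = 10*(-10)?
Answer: 4353747/5102 - 2*√2437 ≈ 754.61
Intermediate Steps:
C = -100
w(f, V) = -100
k(g, R) = √(R² + g²)
N = 854 - 2*√2437 (N = 854 - √(12² + (-98)²) = 854 - √(144 + 9604) = 854 - √9748 = 854 - 2*√2437 ≈ 755.27)
N + (w(20, 102) - 9983)/(-8754 + 24060) = (854 - 2*√2437) + (-100 - 9983)/(-8754 + 24060) = (854 - 2*√2437) - 10083/15306 = (854 - 2*√2437) - 10083*1/15306 = (854 - 2*√2437) - 3361/5102 = 4353747/5102 - 2*√2437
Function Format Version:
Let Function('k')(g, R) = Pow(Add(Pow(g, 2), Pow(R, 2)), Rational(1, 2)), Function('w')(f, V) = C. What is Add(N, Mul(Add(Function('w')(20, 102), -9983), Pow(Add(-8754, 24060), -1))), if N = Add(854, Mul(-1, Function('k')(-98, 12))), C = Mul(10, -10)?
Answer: Add(Rational(4353747, 5102), Mul(-2, Pow(2437, Rational(1, 2)))) ≈ 754.61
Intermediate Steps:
C = -100
Function('w')(f, V) = -100
Function('k')(g, R) = Pow(Add(Pow(R, 2), Pow(g, 2)), Rational(1, 2))
N = Add(854, Mul(-2, Pow(2437, Rational(1, 2)))) (N = Add(854, Mul(-1, Pow(Add(Pow(12, 2), Pow(-98, 2)), Rational(1, 2)))) = Add(854, Mul(-1, Pow(Add(144, 9604), Rational(1, 2)))) = Add(854, Mul(-1, Pow(9748, Rational(1, 2)))) = Add(854, Mul(-1, Mul(2, Pow(2437, Rational(1, 2))))) = Add(854, Mul(-2, Pow(2437, Rational(1, 2)))) ≈ 755.27)
Add(N, Mul(Add(Function('w')(20, 102), -9983), Pow(Add(-8754, 24060), -1))) = Add(Add(854, Mul(-2, Pow(2437, Rational(1, 2)))), Mul(Add(-100, -9983), Pow(Add(-8754, 24060), -1))) = Add(Add(854, Mul(-2, Pow(2437, Rational(1, 2)))), Mul(-10083, Pow(15306, -1))) = Add(Add(854, Mul(-2, Pow(2437, Rational(1, 2)))), Mul(-10083, Rational(1, 15306))) = Add(Add(854, Mul(-2, Pow(2437, Rational(1, 2)))), Rational(-3361, 5102)) = Add(Rational(4353747, 5102), Mul(-2, Pow(2437, Rational(1, 2))))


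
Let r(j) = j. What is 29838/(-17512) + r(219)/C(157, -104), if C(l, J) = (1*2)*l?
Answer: -1383501/1374692 ≈ -1.0064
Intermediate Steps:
C(l, J) = 2*l
29838/(-17512) + r(219)/C(157, -104) = 29838/(-17512) + 219/((2*157)) = 29838*(-1/17512) + 219/314 = -14919/8756 + 219*(1/314) = -14919/8756 + 219/314 = -1383501/1374692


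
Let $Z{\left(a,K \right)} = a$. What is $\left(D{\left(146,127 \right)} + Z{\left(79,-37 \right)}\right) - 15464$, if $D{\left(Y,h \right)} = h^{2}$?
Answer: $744$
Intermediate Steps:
$\left(D{\left(146,127 \right)} + Z{\left(79,-37 \right)}\right) - 15464 = \left(127^{2} + 79\right) - 15464 = \left(16129 + 79\right) - 15464 = 16208 - 15464 = 744$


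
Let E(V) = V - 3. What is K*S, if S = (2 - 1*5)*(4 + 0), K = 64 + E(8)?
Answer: -828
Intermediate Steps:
E(V) = -3 + V
K = 69 (K = 64 + (-3 + 8) = 64 + 5 = 69)
S = -12 (S = (2 - 5)*4 = -3*4 = -12)
K*S = 69*(-12) = -828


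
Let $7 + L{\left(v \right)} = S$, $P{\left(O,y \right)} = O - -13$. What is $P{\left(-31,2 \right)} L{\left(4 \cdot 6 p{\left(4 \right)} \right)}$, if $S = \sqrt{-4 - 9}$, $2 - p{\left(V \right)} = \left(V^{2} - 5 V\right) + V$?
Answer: $126 - 18 i \sqrt{13} \approx 126.0 - 64.9 i$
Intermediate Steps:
$p{\left(V \right)} = 2 - V^{2} + 4 V$ ($p{\left(V \right)} = 2 - \left(\left(V^{2} - 5 V\right) + V\right) = 2 - \left(V^{2} - 4 V\right) = 2 - V^{2} + 4 V$)
$P{\left(O,y \right)} = 13 + O$ ($P{\left(O,y \right)} = O + 13 = 13 + O$)
$S = i \sqrt{13}$ ($S = \sqrt{-13} = i \sqrt{13} \approx 3.6056 i$)
$L{\left(v \right)} = -7 + i \sqrt{13}$
$P{\left(-31,2 \right)} L{\left(4 \cdot 6 p{\left(4 \right)} \right)} = \left(13 - 31\right) \left(-7 + i \sqrt{13}\right) = - 18 \left(-7 + i \sqrt{13}\right) = 126 - 18 i \sqrt{13}$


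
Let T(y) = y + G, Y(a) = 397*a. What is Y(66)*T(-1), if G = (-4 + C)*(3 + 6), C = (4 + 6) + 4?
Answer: 2331978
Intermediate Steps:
C = 14 (C = 10 + 4 = 14)
G = 90 (G = (-4 + 14)*(3 + 6) = 10*9 = 90)
T(y) = 90 + y (T(y) = y + 90 = 90 + y)
Y(66)*T(-1) = (397*66)*(90 - 1) = 26202*89 = 2331978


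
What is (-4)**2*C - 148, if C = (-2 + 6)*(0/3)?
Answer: -148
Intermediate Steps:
C = 0 (C = 4*(0*(1/3)) = 4*0 = 0)
(-4)**2*C - 148 = (-4)**2*0 - 148 = 16*0 - 148 = 0 - 148 = -148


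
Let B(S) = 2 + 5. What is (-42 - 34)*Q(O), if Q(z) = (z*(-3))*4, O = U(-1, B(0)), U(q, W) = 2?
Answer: 1824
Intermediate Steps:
B(S) = 7
O = 2
Q(z) = -12*z (Q(z) = -3*z*4 = -12*z)
(-42 - 34)*Q(O) = (-42 - 34)*(-12*2) = -76*(-24) = 1824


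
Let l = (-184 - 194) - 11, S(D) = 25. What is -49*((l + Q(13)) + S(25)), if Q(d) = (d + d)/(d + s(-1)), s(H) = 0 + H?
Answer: 106379/6 ≈ 17730.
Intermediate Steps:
s(H) = H
Q(d) = 2*d/(-1 + d) (Q(d) = (d + d)/(d - 1) = (2*d)/(-1 + d) = 2*d/(-1 + d))
l = -389 (l = -378 - 11 = -389)
-49*((l + Q(13)) + S(25)) = -49*((-389 + 2*13/(-1 + 13)) + 25) = -49*((-389 + 2*13/12) + 25) = -49*((-389 + 2*13*(1/12)) + 25) = -49*((-389 + 13/6) + 25) = -49*(-2321/6 + 25) = -49*(-2171/6) = 106379/6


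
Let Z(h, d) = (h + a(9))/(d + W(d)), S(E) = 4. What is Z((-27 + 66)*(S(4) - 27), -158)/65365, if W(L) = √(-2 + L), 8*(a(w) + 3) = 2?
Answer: 284321/3284460520 + 3599*I*√10/1642230260 ≈ 8.6566e-5 + 6.9302e-6*I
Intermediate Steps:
a(w) = -11/4 (a(w) = -3 + (⅛)*2 = -3 + ¼ = -11/4)
Z(h, d) = (-11/4 + h)/(d + √(-2 + d)) (Z(h, d) = (h - 11/4)/(d + √(-2 + d)) = (-11/4 + h)/(d + √(-2 + d)))
Z((-27 + 66)*(S(4) - 27), -158)/65365 = ((-11/4 + (-27 + 66)*(4 - 27))/(-158 + √(-2 - 158)))/65365 = ((-11/4 + 39*(-23))/(-158 + √(-160)))*(1/65365) = ((-11/4 - 897)/(-158 + 4*I*√10))*(1/65365) = (-3599/4/(-158 + 4*I*√10))*(1/65365) = -3599/(4*(-158 + 4*I*√10))*(1/65365) = -3599/(261460*(-158 + 4*I*√10))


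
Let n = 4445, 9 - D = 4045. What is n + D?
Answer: 409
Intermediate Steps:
D = -4036 (D = 9 - 1*4045 = 9 - 4045 = -4036)
n + D = 4445 - 4036 = 409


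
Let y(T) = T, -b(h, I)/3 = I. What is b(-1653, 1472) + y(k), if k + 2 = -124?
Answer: -4542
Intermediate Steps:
k = -126 (k = -2 - 124 = -126)
b(h, I) = -3*I
b(-1653, 1472) + y(k) = -3*1472 - 126 = -4416 - 126 = -4542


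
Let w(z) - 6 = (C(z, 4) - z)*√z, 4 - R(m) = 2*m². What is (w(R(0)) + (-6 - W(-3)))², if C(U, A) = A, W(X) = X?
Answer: 9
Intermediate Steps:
R(m) = 4 - 2*m²
w(z) = 6 + √z*(4 - z) (w(z) = 6 + (4 - z)*√z = 6 + √z*(4 - z))
(w(R(0)) + (-6 - W(-3)))² = ((6 - (4 - 2*0²)^(3/2) + 4*√(4 - 2*0²)) + (-6 - 1*(-3)))² = ((6 - (4 - 2*0)^(3/2) + 4*√(4 - 2*0)) + (-6 + 3))² = ((6 - (4 + 0)^(3/2) + 4*√(4 + 0)) - 3)² = ((6 - 4^(3/2) + 4*√4) - 3)² = ((6 - 1*8 + 4*2) - 3)² = ((6 - 8 + 8) - 3)² = (6 - 3)² = 3² = 9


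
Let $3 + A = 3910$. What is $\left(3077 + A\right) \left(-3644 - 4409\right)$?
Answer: $-56242152$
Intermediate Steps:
$A = 3907$ ($A = -3 + 3910 = 3907$)
$\left(3077 + A\right) \left(-3644 - 4409\right) = \left(3077 + 3907\right) \left(-3644 - 4409\right) = 6984 \left(-8053\right) = -56242152$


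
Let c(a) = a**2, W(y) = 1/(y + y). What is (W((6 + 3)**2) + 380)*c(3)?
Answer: 61561/18 ≈ 3420.1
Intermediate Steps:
W(y) = 1/(2*y)
(W((6 + 3)**2) + 380)*c(3) = (1/(2*((6 + 3)**2)) + 380)*3**2 = (1/(2*(9**2)) + 380)*9 = ((1/2)/81 + 380)*9 = ((1/2)*(1/81) + 380)*9 = (1/162 + 380)*9 = (61561/162)*9 = 61561/18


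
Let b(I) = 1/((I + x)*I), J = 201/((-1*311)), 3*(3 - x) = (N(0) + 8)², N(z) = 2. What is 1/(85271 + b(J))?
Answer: 1936568/165133186649 ≈ 1.1727e-5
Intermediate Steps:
x = -91/3 (x = 3 - (2 + 8)²/3 = 3 - ⅓*10² = 3 - ⅓*100 = 3 - 100/3 = -91/3 ≈ -30.333)
J = -201/311 (J = 201/(-311) = 201*(-1/311) = -201/311 ≈ -0.64630)
b(I) = 1/(I*(-91/3 + I)) (b(I) = 1/((I - 91/3)*I) = 1/((-91/3 + I)*I) = 1/(I*(-91/3 + I)))
1/(85271 + b(J)) = 1/(85271 + 3/((-201/311)*(-91 + 3*(-201/311)))) = 1/(85271 + 3*(-311/201)/(-91 - 603/311)) = 1/(85271 + 3*(-311/201)/(-28904/311)) = 1/(85271 + 3*(-311/201)*(-311/28904)) = 1/(85271 + 96721/1936568) = 1/(165133186649/1936568) = 1936568/165133186649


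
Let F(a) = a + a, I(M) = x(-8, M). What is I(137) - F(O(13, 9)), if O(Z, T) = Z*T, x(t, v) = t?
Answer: -242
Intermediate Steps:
O(Z, T) = T*Z
I(M) = -8
F(a) = 2*a
I(137) - F(O(13, 9)) = -8 - 2*9*13 = -8 - 2*117 = -8 - 1*234 = -8 - 234 = -242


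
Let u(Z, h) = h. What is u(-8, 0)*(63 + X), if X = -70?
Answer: 0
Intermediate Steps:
u(-8, 0)*(63 + X) = 0*(63 - 70) = 0*(-7) = 0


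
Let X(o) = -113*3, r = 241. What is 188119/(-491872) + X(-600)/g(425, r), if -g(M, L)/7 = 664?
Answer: -4655477/15040928 ≈ -0.30952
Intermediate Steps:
g(M, L) = -4648 (g(M, L) = -7*664 = -4648)
X(o) = -339
188119/(-491872) + X(-600)/g(425, r) = 188119/(-491872) - 339/(-4648) = 188119*(-1/491872) - 339*(-1/4648) = -9901/25888 + 339/4648 = -4655477/15040928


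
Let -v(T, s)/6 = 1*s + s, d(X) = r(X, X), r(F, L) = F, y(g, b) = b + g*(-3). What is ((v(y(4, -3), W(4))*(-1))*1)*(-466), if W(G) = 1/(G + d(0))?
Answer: -1398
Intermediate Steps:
y(g, b) = b - 3*g
d(X) = X
W(G) = 1/G (W(G) = 1/(G + 0) = 1/G)
v(T, s) = -12*s (v(T, s) = -6*(1*s + s) = -6*(s + s) = -12*s)
((v(y(4, -3), W(4))*(-1))*1)*(-466) = ((-12/4*(-1))*1)*(-466) = ((-12*¼*(-1))*1)*(-466) = (-3*(-1)*1)*(-466) = (3*1)*(-466) = 3*(-466) = -1398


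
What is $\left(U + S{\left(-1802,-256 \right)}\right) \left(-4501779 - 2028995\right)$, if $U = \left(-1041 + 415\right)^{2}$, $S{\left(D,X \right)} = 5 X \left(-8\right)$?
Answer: $-2626128717784$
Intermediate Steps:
$S{\left(D,X \right)} = - 40 X$
$U = 391876$ ($U = \left(-626\right)^{2} = 391876$)
$\left(U + S{\left(-1802,-256 \right)}\right) \left(-4501779 - 2028995\right) = \left(391876 - -10240\right) \left(-4501779 - 2028995\right) = \left(391876 + 10240\right) \left(-6530774\right) = 402116 \left(-6530774\right) = -2626128717784$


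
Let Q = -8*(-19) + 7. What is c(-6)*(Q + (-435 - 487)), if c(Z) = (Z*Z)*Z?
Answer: 164808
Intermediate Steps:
Q = 159 (Q = 152 + 7 = 159)
c(Z) = Z³ (c(Z) = Z²*Z = Z³)
c(-6)*(Q + (-435 - 487)) = (-6)³*(159 + (-435 - 487)) = -216*(159 - 922) = -216*(-763) = 164808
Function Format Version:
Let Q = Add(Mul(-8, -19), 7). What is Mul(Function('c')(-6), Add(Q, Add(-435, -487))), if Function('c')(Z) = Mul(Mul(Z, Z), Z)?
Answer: 164808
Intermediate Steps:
Q = 159 (Q = Add(152, 7) = 159)
Function('c')(Z) = Pow(Z, 3) (Function('c')(Z) = Mul(Pow(Z, 2), Z) = Pow(Z, 3))
Mul(Function('c')(-6), Add(Q, Add(-435, -487))) = Mul(Pow(-6, 3), Add(159, Add(-435, -487))) = Mul(-216, Add(159, -922)) = Mul(-216, -763) = 164808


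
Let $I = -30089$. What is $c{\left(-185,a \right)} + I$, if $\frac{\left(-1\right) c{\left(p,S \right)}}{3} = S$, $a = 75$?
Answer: $-30314$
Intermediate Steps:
$c{\left(p,S \right)} = - 3 S$
$c{\left(-185,a \right)} + I = \left(-3\right) 75 - 30089 = -225 - 30089 = -30314$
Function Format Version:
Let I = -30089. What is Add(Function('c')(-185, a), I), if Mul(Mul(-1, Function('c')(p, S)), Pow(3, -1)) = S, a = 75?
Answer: -30314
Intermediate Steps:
Function('c')(p, S) = Mul(-3, S)
Add(Function('c')(-185, a), I) = Add(Mul(-3, 75), -30089) = Add(-225, -30089) = -30314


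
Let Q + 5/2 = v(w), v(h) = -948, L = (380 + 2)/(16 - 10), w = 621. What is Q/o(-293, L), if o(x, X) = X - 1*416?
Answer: 5703/2114 ≈ 2.6977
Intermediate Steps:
L = 191/3 (L = 382/6 = 382*(⅙) = 191/3 ≈ 63.667)
o(x, X) = -416 + X (o(x, X) = X - 416 = -416 + X)
Q = -1901/2 (Q = -5/2 - 948 = -1901/2 ≈ -950.50)
Q/o(-293, L) = -1901/(2*(-416 + 191/3)) = -1901/(2*(-1057/3)) = -1901/2*(-3/1057) = 5703/2114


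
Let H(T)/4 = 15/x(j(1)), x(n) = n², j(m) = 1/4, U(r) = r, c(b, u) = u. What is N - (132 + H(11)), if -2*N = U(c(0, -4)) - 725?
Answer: -1455/2 ≈ -727.50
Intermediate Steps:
j(m) = ¼
H(T) = 960 (H(T) = 4*(15/((¼)²)) = 4*(15/(1/16)) = 4*(15*16) = 4*240 = 960)
N = 729/2 (N = -(-4 - 725)/2 = -½*(-729) = 729/2 ≈ 364.50)
N - (132 + H(11)) = 729/2 - (132 + 960) = 729/2 - 1*1092 = 729/2 - 1092 = -1455/2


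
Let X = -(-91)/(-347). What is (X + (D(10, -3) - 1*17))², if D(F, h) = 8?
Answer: 10329796/120409 ≈ 85.789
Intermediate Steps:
X = -91/347 (X = -(-91)*(-1)/347 = -1*91/347 = -91/347 ≈ -0.26225)
(X + (D(10, -3) - 1*17))² = (-91/347 + (8 - 1*17))² = (-91/347 + (8 - 17))² = (-91/347 - 9)² = (-3214/347)² = 10329796/120409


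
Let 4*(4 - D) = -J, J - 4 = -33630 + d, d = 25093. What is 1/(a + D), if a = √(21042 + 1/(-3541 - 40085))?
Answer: -43713252/92644452037 - 8*√40047720923166/1574955684629 ≈ -0.00050398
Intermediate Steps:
J = -8533 (J = 4 + (-33630 + 25093) = 4 - 8537 = -8533)
a = √40047720923166/43626 (a = √(21042 + 1/(-43626)) = √(21042 - 1/43626) = √(917978291/43626) = √40047720923166/43626 ≈ 145.06)
D = -8517/4 (D = 4 - (-1)*(-8533)/4 = 4 - ¼*8533 = 4 - 8533/4 = -8517/4 ≈ -2129.3)
1/(a + D) = 1/(√40047720923166/43626 - 8517/4) = 1/(-8517/4 + √40047720923166/43626)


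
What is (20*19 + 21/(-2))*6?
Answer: 2217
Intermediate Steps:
(20*19 + 21/(-2))*6 = (380 + 21*(-½))*6 = (380 - 21/2)*6 = (739/2)*6 = 2217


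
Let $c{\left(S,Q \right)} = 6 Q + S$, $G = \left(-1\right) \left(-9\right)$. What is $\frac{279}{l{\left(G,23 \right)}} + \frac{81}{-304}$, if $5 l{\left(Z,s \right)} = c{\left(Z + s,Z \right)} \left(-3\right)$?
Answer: $- \frac{74163}{13072} \approx -5.6734$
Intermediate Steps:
$G = 9$
$c{\left(S,Q \right)} = S + 6 Q$
$l{\left(Z,s \right)} = - \frac{21 Z}{5} - \frac{3 s}{5}$ ($l{\left(Z,s \right)} = \frac{\left(\left(Z + s\right) + 6 Z\right) \left(-3\right)}{5} = \frac{\left(s + 7 Z\right) \left(-3\right)}{5} = \frac{- 21 Z - 3 s}{5} = - \frac{21 Z}{5} - \frac{3 s}{5}$)
$\frac{279}{l{\left(G,23 \right)}} + \frac{81}{-304} = \frac{279}{\left(- \frac{21}{5}\right) 9 - \frac{69}{5}} + \frac{81}{-304} = \frac{279}{- \frac{189}{5} - \frac{69}{5}} + 81 \left(- \frac{1}{304}\right) = \frac{279}{- \frac{258}{5}} - \frac{81}{304} = 279 \left(- \frac{5}{258}\right) - \frac{81}{304} = - \frac{465}{86} - \frac{81}{304} = - \frac{74163}{13072}$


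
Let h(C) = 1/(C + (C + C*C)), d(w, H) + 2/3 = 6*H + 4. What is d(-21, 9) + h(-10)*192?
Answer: 896/15 ≈ 59.733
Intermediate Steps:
d(w, H) = 10/3 + 6*H (d(w, H) = -⅔ + (6*H + 4) = -⅔ + (4 + 6*H) = 10/3 + 6*H)
h(C) = 1/(C² + 2*C) (h(C) = 1/(C + (C + C²)) = 1/(C² + 2*C))
d(-21, 9) + h(-10)*192 = (10/3 + 6*9) + (1/((-10)*(2 - 10)))*192 = (10/3 + 54) - ⅒/(-8)*192 = 172/3 - ⅒*(-⅛)*192 = 172/3 + (1/80)*192 = 172/3 + 12/5 = 896/15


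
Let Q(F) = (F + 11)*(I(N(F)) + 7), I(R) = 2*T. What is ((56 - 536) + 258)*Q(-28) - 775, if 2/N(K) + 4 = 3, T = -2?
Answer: 10547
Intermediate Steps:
N(K) = -2 (N(K) = 2/(-4 + 3) = 2/(-1) = 2*(-1) = -2)
I(R) = -4 (I(R) = 2*(-2) = -4)
Q(F) = 33 + 3*F (Q(F) = (F + 11)*(-4 + 7) = (11 + F)*3 = 33 + 3*F)
((56 - 536) + 258)*Q(-28) - 775 = ((56 - 536) + 258)*(33 + 3*(-28)) - 775 = (-480 + 258)*(33 - 84) - 775 = -222*(-51) - 775 = 11322 - 775 = 10547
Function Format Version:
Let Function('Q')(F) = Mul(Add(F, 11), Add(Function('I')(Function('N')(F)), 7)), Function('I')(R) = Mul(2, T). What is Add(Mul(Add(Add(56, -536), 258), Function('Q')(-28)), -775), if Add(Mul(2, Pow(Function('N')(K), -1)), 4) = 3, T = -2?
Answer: 10547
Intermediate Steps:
Function('N')(K) = -2 (Function('N')(K) = Mul(2, Pow(Add(-4, 3), -1)) = Mul(2, Pow(-1, -1)) = Mul(2, -1) = -2)
Function('I')(R) = -4 (Function('I')(R) = Mul(2, -2) = -4)
Function('Q')(F) = Add(33, Mul(3, F)) (Function('Q')(F) = Mul(Add(F, 11), Add(-4, 7)) = Mul(Add(11, F), 3) = Add(33, Mul(3, F)))
Add(Mul(Add(Add(56, -536), 258), Function('Q')(-28)), -775) = Add(Mul(Add(Add(56, -536), 258), Add(33, Mul(3, -28))), -775) = Add(Mul(Add(-480, 258), Add(33, -84)), -775) = Add(Mul(-222, -51), -775) = Add(11322, -775) = 10547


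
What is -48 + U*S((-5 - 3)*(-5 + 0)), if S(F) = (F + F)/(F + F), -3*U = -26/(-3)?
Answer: -458/9 ≈ -50.889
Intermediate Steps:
U = -26/9 (U = -(-26)/(3*(-3)) = -(-26)*(-1)/(3*3) = -⅓*26/3 = -26/9 ≈ -2.8889)
S(F) = 1 (S(F) = (2*F)/((2*F)) = (2*F)*(1/(2*F)) = 1)
-48 + U*S((-5 - 3)*(-5 + 0)) = -48 - 26/9*1 = -48 - 26/9 = -458/9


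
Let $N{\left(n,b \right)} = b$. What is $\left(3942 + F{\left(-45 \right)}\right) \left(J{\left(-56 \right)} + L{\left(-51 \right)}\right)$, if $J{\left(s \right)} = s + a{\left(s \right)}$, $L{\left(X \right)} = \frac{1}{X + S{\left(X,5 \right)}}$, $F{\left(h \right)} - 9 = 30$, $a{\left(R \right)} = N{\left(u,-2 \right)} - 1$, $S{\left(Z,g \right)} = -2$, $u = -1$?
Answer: $- \frac{12452568}{53} \approx -2.3495 \cdot 10^{5}$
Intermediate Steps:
$a{\left(R \right)} = -3$ ($a{\left(R \right)} = -2 - 1 = -3$)
$F{\left(h \right)} = 39$ ($F{\left(h \right)} = 9 + 30 = 39$)
$L{\left(X \right)} = \frac{1}{-2 + X}$ ($L{\left(X \right)} = \frac{1}{X - 2} = \frac{1}{-2 + X}$)
$J{\left(s \right)} = -3 + s$ ($J{\left(s \right)} = s - 3 = -3 + s$)
$\left(3942 + F{\left(-45 \right)}\right) \left(J{\left(-56 \right)} + L{\left(-51 \right)}\right) = \left(3942 + 39\right) \left(\left(-3 - 56\right) + \frac{1}{-2 - 51}\right) = 3981 \left(-59 + \frac{1}{-53}\right) = 3981 \left(-59 - \frac{1}{53}\right) = 3981 \left(- \frac{3128}{53}\right) = - \frac{12452568}{53}$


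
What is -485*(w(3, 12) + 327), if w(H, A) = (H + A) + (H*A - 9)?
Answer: -178965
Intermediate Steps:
w(H, A) = -9 + A + H + A*H (w(H, A) = (A + H) + (A*H - 9) = (A + H) + (-9 + A*H) = -9 + A + H + A*H)
-485*(w(3, 12) + 327) = -485*((-9 + 12 + 3 + 12*3) + 327) = -485*((-9 + 12 + 3 + 36) + 327) = -485*(42 + 327) = -485*369 = -178965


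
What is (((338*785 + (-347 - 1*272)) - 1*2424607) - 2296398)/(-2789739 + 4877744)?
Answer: -4456294/2088005 ≈ -2.1342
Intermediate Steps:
(((338*785 + (-347 - 1*272)) - 1*2424607) - 2296398)/(-2789739 + 4877744) = (((265330 + (-347 - 272)) - 2424607) - 2296398)/2088005 = (((265330 - 619) - 2424607) - 2296398)*(1/2088005) = ((264711 - 2424607) - 2296398)*(1/2088005) = (-2159896 - 2296398)*(1/2088005) = -4456294*1/2088005 = -4456294/2088005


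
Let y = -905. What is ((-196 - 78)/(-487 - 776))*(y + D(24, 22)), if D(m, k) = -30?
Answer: -256190/1263 ≈ -202.84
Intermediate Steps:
((-196 - 78)/(-487 - 776))*(y + D(24, 22)) = ((-196 - 78)/(-487 - 776))*(-905 - 30) = -274/(-1263)*(-935) = -274*(-1/1263)*(-935) = (274/1263)*(-935) = -256190/1263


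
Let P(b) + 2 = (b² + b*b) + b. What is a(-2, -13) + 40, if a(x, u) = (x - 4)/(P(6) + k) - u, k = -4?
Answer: 635/12 ≈ 52.917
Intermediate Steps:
P(b) = -2 + b + 2*b² (P(b) = -2 + ((b² + b*b) + b) = -2 + ((b² + b²) + b) = -2 + (2*b² + b) = -2 + (b + 2*b²) = -2 + b + 2*b²)
a(x, u) = -1/18 - u + x/72 (a(x, u) = (x - 4)/((-2 + 6 + 2*6²) - 4) - u = (-4 + x)/((-2 + 6 + 2*36) - 4) - u = (-4 + x)/((-2 + 6 + 72) - 4) - u = (-4 + x)/(76 - 4) - u = (-4 + x)/72 - u = (-4 + x)*(1/72) - u = (-1/18 + x/72) - u = -1/18 - u + x/72)
a(-2, -13) + 40 = (-1/18 - 1*(-13) + (1/72)*(-2)) + 40 = (-1/18 + 13 - 1/36) + 40 = 155/12 + 40 = 635/12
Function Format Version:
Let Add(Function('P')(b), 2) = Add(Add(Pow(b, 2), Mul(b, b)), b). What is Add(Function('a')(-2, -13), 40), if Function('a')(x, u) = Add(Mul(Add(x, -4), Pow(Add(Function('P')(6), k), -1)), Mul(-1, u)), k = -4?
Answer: Rational(635, 12) ≈ 52.917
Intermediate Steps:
Function('P')(b) = Add(-2, b, Mul(2, Pow(b, 2))) (Function('P')(b) = Add(-2, Add(Add(Pow(b, 2), Mul(b, b)), b)) = Add(-2, Add(Add(Pow(b, 2), Pow(b, 2)), b)) = Add(-2, Add(Mul(2, Pow(b, 2)), b)) = Add(-2, Add(b, Mul(2, Pow(b, 2)))) = Add(-2, b, Mul(2, Pow(b, 2))))
Function('a')(x, u) = Add(Rational(-1, 18), Mul(-1, u), Mul(Rational(1, 72), x)) (Function('a')(x, u) = Add(Mul(Add(x, -4), Pow(Add(Add(-2, 6, Mul(2, Pow(6, 2))), -4), -1)), Mul(-1, u)) = Add(Mul(Add(-4, x), Pow(Add(Add(-2, 6, Mul(2, 36)), -4), -1)), Mul(-1, u)) = Add(Mul(Add(-4, x), Pow(Add(Add(-2, 6, 72), -4), -1)), Mul(-1, u)) = Add(Mul(Add(-4, x), Pow(Add(76, -4), -1)), Mul(-1, u)) = Add(Mul(Add(-4, x), Pow(72, -1)), Mul(-1, u)) = Add(Mul(Add(-4, x), Rational(1, 72)), Mul(-1, u)) = Add(Add(Rational(-1, 18), Mul(Rational(1, 72), x)), Mul(-1, u)) = Add(Rational(-1, 18), Mul(-1, u), Mul(Rational(1, 72), x)))
Add(Function('a')(-2, -13), 40) = Add(Add(Rational(-1, 18), Mul(-1, -13), Mul(Rational(1, 72), -2)), 40) = Add(Add(Rational(-1, 18), 13, Rational(-1, 36)), 40) = Add(Rational(155, 12), 40) = Rational(635, 12)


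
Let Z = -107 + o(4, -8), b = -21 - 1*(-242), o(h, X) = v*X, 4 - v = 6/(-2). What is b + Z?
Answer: 58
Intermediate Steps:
v = 7 (v = 4 - 6/(-2) = 4 - 6*(-1)/2 = 4 - 1*(-3) = 4 + 3 = 7)
o(h, X) = 7*X
b = 221 (b = -21 + 242 = 221)
Z = -163 (Z = -107 + 7*(-8) = -107 - 56 = -163)
b + Z = 221 - 163 = 58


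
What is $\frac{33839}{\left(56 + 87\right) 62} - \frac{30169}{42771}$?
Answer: $\frac{90757655}{29169822} \approx 3.1114$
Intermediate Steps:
$\frac{33839}{\left(56 + 87\right) 62} - \frac{30169}{42771} = \frac{33839}{143 \cdot 62} - \frac{30169}{42771} = \frac{33839}{8866} - \frac{30169}{42771} = 33839 \cdot \frac{1}{8866} - \frac{30169}{42771} = \frac{2603}{682} - \frac{30169}{42771} = \frac{90757655}{29169822}$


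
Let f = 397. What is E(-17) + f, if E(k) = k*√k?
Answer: 397 - 17*I*√17 ≈ 397.0 - 70.093*I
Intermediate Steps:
E(k) = k^(3/2)
E(-17) + f = (-17)^(3/2) + 397 = -17*I*√17 + 397 = 397 - 17*I*√17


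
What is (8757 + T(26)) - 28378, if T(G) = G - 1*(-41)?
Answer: -19554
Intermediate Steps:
T(G) = 41 + G (T(G) = G + 41 = 41 + G)
(8757 + T(26)) - 28378 = (8757 + (41 + 26)) - 28378 = (8757 + 67) - 28378 = 8824 - 28378 = -19554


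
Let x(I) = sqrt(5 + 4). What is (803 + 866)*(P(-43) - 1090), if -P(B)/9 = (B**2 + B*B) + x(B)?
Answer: -57411931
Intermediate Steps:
x(I) = 3 (x(I) = sqrt(9) = 3)
P(B) = -27 - 18*B**2 (P(B) = -9*((B**2 + B*B) + 3) = -9*((B**2 + B**2) + 3) = -9*(2*B**2 + 3) = -9*(3 + 2*B**2) = -27 - 18*B**2)
(803 + 866)*(P(-43) - 1090) = (803 + 866)*((-27 - 18*(-43)**2) - 1090) = 1669*((-27 - 18*1849) - 1090) = 1669*((-27 - 33282) - 1090) = 1669*(-33309 - 1090) = 1669*(-34399) = -57411931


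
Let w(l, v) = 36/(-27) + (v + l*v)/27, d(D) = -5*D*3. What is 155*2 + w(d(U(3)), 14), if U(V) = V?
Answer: 7718/27 ≈ 285.85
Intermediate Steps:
d(D) = -15*D
w(l, v) = -4/3 + v/27 + l*v/27 (w(l, v) = 36*(-1/27) + (v + l*v)*(1/27) = -4/3 + (v/27 + l*v/27) = -4/3 + v/27 + l*v/27)
155*2 + w(d(U(3)), 14) = 155*2 + (-4/3 + (1/27)*14 + (1/27)*(-15*3)*14) = 310 + (-4/3 + 14/27 + (1/27)*(-45)*14) = 310 + (-4/3 + 14/27 - 70/3) = 310 - 652/27 = 7718/27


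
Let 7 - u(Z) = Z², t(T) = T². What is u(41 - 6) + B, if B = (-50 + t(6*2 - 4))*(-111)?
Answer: -2772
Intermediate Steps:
B = -1554 (B = (-50 + (6*2 - 4)²)*(-111) = (-50 + (12 - 4)²)*(-111) = (-50 + 8²)*(-111) = (-50 + 64)*(-111) = 14*(-111) = -1554)
u(Z) = 7 - Z²
u(41 - 6) + B = (7 - (41 - 6)²) - 1554 = (7 - 1*35²) - 1554 = (7 - 1*1225) - 1554 = (7 - 1225) - 1554 = -1218 - 1554 = -2772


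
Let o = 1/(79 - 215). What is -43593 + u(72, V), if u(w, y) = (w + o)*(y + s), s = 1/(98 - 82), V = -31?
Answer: -99704913/2176 ≈ -45820.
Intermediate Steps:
s = 1/16 ≈ 0.062500
o = -1/136 (o = 1/(-136) = -1/136 ≈ -0.0073529)
u(w, y) = (-1/136 + w)*(1/16 + y) (u(w, y) = (w - 1/136)*(y + 1/16) = (-1/136 + w)*(1/16 + y))
-43593 + u(72, V) = -43593 + (-1/2176 - 1/136*(-31) + (1/16)*72 + 72*(-31)) = -43593 + (-1/2176 + 31/136 + 9/2 - 2232) = -43593 - 4846545/2176 = -99704913/2176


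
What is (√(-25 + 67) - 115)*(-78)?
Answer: 8970 - 78*√42 ≈ 8464.5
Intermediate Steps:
(√(-25 + 67) - 115)*(-78) = (√42 - 115)*(-78) = (-115 + √42)*(-78) = 8970 - 78*√42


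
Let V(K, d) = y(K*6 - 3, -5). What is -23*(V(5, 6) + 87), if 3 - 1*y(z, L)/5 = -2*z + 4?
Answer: -8096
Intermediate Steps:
y(z, L) = -5 + 10*z (y(z, L) = 15 - 5*(-2*z + 4) = 15 - 5*(4 - 2*z) = 15 + (-20 + 10*z) = -5 + 10*z)
V(K, d) = -35 + 60*K (V(K, d) = -5 + 10*(K*6 - 3) = -5 + 10*(6*K - 3) = -5 + 10*(-3 + 6*K) = -5 + (-30 + 60*K) = -35 + 60*K)
-23*(V(5, 6) + 87) = -23*((-35 + 60*5) + 87) = -23*((-35 + 300) + 87) = -23*(265 + 87) = -23*352 = -8096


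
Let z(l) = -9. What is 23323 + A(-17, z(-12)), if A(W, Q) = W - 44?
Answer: 23262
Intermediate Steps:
A(W, Q) = -44 + W
23323 + A(-17, z(-12)) = 23323 + (-44 - 17) = 23323 - 61 = 23262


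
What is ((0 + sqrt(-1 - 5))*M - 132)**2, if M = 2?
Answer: 17400 - 528*I*sqrt(6) ≈ 17400.0 - 1293.3*I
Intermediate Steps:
((0 + sqrt(-1 - 5))*M - 132)**2 = ((0 + sqrt(-1 - 5))*2 - 132)**2 = ((0 + sqrt(-6))*2 - 132)**2 = ((0 + I*sqrt(6))*2 - 132)**2 = ((I*sqrt(6))*2 - 132)**2 = (2*I*sqrt(6) - 132)**2 = (-132 + 2*I*sqrt(6))**2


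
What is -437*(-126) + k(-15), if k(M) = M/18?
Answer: 330367/6 ≈ 55061.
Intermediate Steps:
k(M) = M/18 (k(M) = M*(1/18) = M/18)
-437*(-126) + k(-15) = -437*(-126) + (1/18)*(-15) = 55062 - ⅚ = 330367/6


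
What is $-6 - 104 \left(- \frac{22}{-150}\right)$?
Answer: $- \frac{1594}{75} \approx -21.253$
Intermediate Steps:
$-6 - 104 \left(- \frac{22}{-150}\right) = -6 - 104 \left(\left(-22\right) \left(- \frac{1}{150}\right)\right) = -6 - \frac{1144}{75} = - \frac{1594}{75}$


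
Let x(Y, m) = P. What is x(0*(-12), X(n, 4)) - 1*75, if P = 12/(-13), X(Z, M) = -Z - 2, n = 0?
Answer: -987/13 ≈ -75.923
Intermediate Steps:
X(Z, M) = -2 - Z
P = -12/13 (P = 12*(-1/13) = -12/13 ≈ -0.92308)
x(Y, m) = -12/13
x(0*(-12), X(n, 4)) - 1*75 = -12/13 - 1*75 = -12/13 - 75 = -987/13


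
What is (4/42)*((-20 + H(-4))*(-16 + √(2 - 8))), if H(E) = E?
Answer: 256/7 - 16*I*√6/7 ≈ 36.571 - 5.5988*I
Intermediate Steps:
(4/42)*((-20 + H(-4))*(-16 + √(2 - 8))) = (4/42)*((-20 - 4)*(-16 + √(2 - 8))) = ((1/42)*4)*(-24*(-16 + √(-6))) = 2*(-24*(-16 + I*√6))/21 = 2*(384 - 24*I*√6)/21 = 256/7 - 16*I*√6/7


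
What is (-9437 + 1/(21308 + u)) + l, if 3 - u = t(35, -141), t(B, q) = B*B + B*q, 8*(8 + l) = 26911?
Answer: -1217246621/200168 ≈ -6081.1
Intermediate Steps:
l = 26847/8 (l = -8 + (⅛)*26911 = -8 + 26911/8 = 26847/8 ≈ 3355.9)
t(B, q) = B² + B*q
u = 3713 (u = 3 - 35*(35 - 141) = 3 - 35*(-106) = 3 - 1*(-3710) = 3 + 3710 = 3713)
(-9437 + 1/(21308 + u)) + l = (-9437 + 1/(21308 + 3713)) + 26847/8 = (-9437 + 1/25021) + 26847/8 = -236123176/25021 + 26847/8 = -1217246621/200168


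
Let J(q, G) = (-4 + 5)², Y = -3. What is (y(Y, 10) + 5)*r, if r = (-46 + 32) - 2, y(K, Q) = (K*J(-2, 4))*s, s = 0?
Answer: -80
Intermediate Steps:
J(q, G) = 1 (J(q, G) = 1² = 1)
y(K, Q) = 0 (y(K, Q) = (K*1)*0 = K*0 = 0)
r = -16 (r = -14 - 2 = -16)
(y(Y, 10) + 5)*r = (0 + 5)*(-16) = 5*(-16) = -80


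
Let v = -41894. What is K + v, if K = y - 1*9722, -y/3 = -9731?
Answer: -22423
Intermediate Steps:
y = 29193 (y = -3*(-9731) = 29193)
K = 19471 (K = 29193 - 1*9722 = 29193 - 9722 = 19471)
K + v = 19471 - 41894 = -22423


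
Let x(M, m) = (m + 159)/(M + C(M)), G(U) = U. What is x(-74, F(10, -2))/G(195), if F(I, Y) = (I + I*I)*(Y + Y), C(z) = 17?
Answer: 281/11115 ≈ 0.025281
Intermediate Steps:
F(I, Y) = 2*Y*(I + I²) (F(I, Y) = (I + I²)*(2*Y) = 2*Y*(I + I²))
x(M, m) = (159 + m)/(17 + M) (x(M, m) = (m + 159)/(M + 17) = (159 + m)/(17 + M))
x(-74, F(10, -2))/G(195) = ((159 + 2*10*(-2)*(1 + 10))/(17 - 74))/195 = ((159 + 2*10*(-2)*11)/(-57))*(1/195) = -(159 - 440)/57*(1/195) = -1/57*(-281)*(1/195) = (281/57)*(1/195) = 281/11115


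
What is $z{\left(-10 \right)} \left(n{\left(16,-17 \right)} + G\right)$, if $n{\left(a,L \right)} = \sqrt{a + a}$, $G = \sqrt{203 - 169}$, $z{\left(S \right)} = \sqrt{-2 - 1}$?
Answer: $i \left(\sqrt{102} + 4 \sqrt{6}\right) \approx 19.897 i$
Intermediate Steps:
$z{\left(S \right)} = i \sqrt{3}$ ($z{\left(S \right)} = \sqrt{-3} = i \sqrt{3}$)
$G = \sqrt{34} \approx 5.8309$
$n{\left(a,L \right)} = \sqrt{2} \sqrt{a}$ ($n{\left(a,L \right)} = \sqrt{2 a} = \sqrt{2} \sqrt{a}$)
$z{\left(-10 \right)} \left(n{\left(16,-17 \right)} + G\right) = i \sqrt{3} \left(\sqrt{2} \sqrt{16} + \sqrt{34}\right) = i \sqrt{3} \left(\sqrt{2} \cdot 4 + \sqrt{34}\right) = i \sqrt{3} \left(4 \sqrt{2} + \sqrt{34}\right) = i \sqrt{3} \left(\sqrt{34} + 4 \sqrt{2}\right)$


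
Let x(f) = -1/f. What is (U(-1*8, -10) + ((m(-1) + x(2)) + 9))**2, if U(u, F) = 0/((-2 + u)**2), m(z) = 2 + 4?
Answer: 841/4 ≈ 210.25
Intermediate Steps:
m(z) = 6
U(u, F) = 0 (U(u, F) = 0/(-2 + u)**2 = 0)
(U(-1*8, -10) + ((m(-1) + x(2)) + 9))**2 = (0 + ((6 - 1/2) + 9))**2 = (0 + (11/2 + 9))**2 = (0 + 29/2)**2 = (29/2)**2 = 841/4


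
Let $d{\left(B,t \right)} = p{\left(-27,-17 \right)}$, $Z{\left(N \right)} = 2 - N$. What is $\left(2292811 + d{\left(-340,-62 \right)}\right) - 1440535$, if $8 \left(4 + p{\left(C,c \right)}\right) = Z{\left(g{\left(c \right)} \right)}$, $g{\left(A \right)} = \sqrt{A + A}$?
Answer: $\frac{3409089}{4} - \frac{i \sqrt{34}}{8} \approx 8.5227 \cdot 10^{5} - 0.72887 i$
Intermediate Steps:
$g{\left(A \right)} = \sqrt{2} \sqrt{A}$ ($g{\left(A \right)} = \sqrt{2 A} = \sqrt{2} \sqrt{A}$)
$p{\left(C,c \right)} = - \frac{15}{4} - \frac{\sqrt{2} \sqrt{c}}{8}$ ($p{\left(C,c \right)} = -4 + \frac{2 - \sqrt{2} \sqrt{c}}{8} = -4 - \left(- \frac{1}{4} + \frac{\sqrt{2} \sqrt{c}}{8}\right) = - \frac{15}{4} - \frac{\sqrt{2} \sqrt{c}}{8}$)
$d{\left(B,t \right)} = - \frac{15}{4} - \frac{i \sqrt{34}}{8}$ ($d{\left(B,t \right)} = - \frac{15}{4} - \frac{\sqrt{2} \sqrt{-17}}{8} = - \frac{15}{4} - \frac{\sqrt{2} i \sqrt{17}}{8} = - \frac{15}{4} - \frac{i \sqrt{34}}{8}$)
$\left(2292811 + d{\left(-340,-62 \right)}\right) - 1440535 = \left(2292811 - \left(\frac{15}{4} + \frac{i \sqrt{34}}{8}\right)\right) - 1440535 = \left(\frac{9171229}{4} - \frac{i \sqrt{34}}{8}\right) - 1440535 = \frac{3409089}{4} - \frac{i \sqrt{34}}{8}$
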